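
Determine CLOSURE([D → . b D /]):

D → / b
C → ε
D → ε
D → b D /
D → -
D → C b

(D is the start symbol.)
{ [D → . b D /] }

Start with: [D → . b D /]
The dot precedes the terminal b, so nothing is added.

CLOSURE = { [D → . b D /] }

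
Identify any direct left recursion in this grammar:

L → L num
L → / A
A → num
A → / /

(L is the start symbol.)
Yes, L is left-recursive

L → L num: LEFT RECURSIVE (starts with L)
L → / A: starts with '/'
A → num: starts with num
A → / /: starts with '/'

The grammar has direct left recursion on: L.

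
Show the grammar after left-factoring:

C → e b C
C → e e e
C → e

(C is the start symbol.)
Left-factoring transforms A → αβ₁ | αβ₂ into A → αA' and A' → β₁ | β₂
(α is the longest common prefix among the alternatives). Repeat until
no nonterminal has two alternatives with a common prefix.

Round 1: C has alternatives sharing prefix 'e'. Introduce C': C → e C'
  Add: C' → b C
  Add: C' → e e
  Add: C' → ε

No remaining common prefixes — done.

Resulting grammar:
C → e C'
C' → b C
C' → e e
C' → ε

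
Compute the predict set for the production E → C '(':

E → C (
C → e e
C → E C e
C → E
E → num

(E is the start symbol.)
PREDICT(E → C '(') = (FIRST(RHS) \ {ε}) ∪ (FOLLOW(E) if ε ∈ FIRST(RHS), i.e. RHS ⇒* ε)
FIRST(C) = { 'e', 'num' }
FIRST(C '(') = { 'e', 'num' }
ε ∉ FIRST(C '('), so FOLLOW(E) is not added.
PREDICT(E → C '(') = { 'e', 'num' }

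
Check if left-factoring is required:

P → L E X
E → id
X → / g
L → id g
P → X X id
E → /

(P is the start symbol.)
No, left-factoring is not needed

Left-factoring is needed when two productions for the same non-terminal
share a common prefix on the right-hand side.

Productions for P:
  P → L E X
  P → X X id
Productions for E:
  E → id
  E → /

No common prefixes found.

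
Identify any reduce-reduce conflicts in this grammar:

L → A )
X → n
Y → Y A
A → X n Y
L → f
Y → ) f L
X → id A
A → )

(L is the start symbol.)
No reduce-reduce conflicts

Augment with L' → L and build the canonical LR(0) collection (I0 = CLOSURE({[L' → . L]}), then GOTO on every symbol after a dot until no new states appear). It has 16 states:
  I0: { [A → . )], [A → . X n Y], [L → . A )], [L → . f], [L' → . L], [X → . id A], [X → . n] }  — shift
  I1: { [A → ) .] }  — reduce
  I2: { [L → A . )] }  — shift
  I3: { [L' → L .] }  — accept
  I4: { [A → X . n Y] }  — shift
  I5: { [L → f .] }  — reduce
  I6: { [A → . )], [A → . X n Y], [X → . id A], [X → . n], [X → id . A] }  — shift
  I7: { [X → n .] }  — reduce
  I8: { [X → id A .] }  — reduce
  I9: { [A → X n . Y], [Y → . ) f L], [Y → . Y A] }  — shift
  I10: { [Y → ) . f L] }  — shift
  I11: { [A → . )], [A → . X n Y], [A → X n Y .], [X → . id A], [X → . n], [Y → Y . A] }  — shift, reduce
  I12: { [Y → Y A .] }  — reduce
  I13: { [A → . )], [A → . X n Y], [L → . A )], [L → . f], [X → . id A], [X → . n], [Y → ) f . L] }  — shift
  I14: { [Y → ) f L .] }  — reduce
  I15: { [L → A ) .] }  — reduce

No state contains more than one complete item.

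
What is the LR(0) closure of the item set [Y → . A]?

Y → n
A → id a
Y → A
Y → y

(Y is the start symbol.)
{ [A → . id a], [Y → . A] }

To compute CLOSURE, for each item [A → α.Bβ] where B is a non-terminal, add [B → .γ] for all productions B → γ; repeat for the newly added items until nothing changes.

Start with: [Y → . A]
  [Y → . A] has the dot before A: add [A → . id a]
No further items can be added.

CLOSURE = { [A → . id a], [Y → . A] }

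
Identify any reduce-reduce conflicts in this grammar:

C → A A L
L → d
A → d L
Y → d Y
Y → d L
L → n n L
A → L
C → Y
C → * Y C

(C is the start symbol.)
A reduce-reduce conflict occurs when an LR(0) state has two complete items [A → α .] and [B → β .] — both call for a reduction, and with no lookahead the parser cannot choose between them.

Augment with C' → C and build the canonical LR(0) collection (I0 = CLOSURE({[C' → . C]}), then GOTO on every symbol after a dot until no new states appear). It has 22 states:
  I0: { [A → . L], [A → . d L], [C → . * Y C], [C → . A A L], [C → . Y], [C' → . C], [L → . d], [L → . n n L], [Y → . d L], [Y → . d Y] }  — shift
  I1: { [C → * . Y C], [Y → . d L], [Y → . d Y] }  — shift
  I2: { [A → . L], [A → . d L], [C → A . A L], [L → . d], [L → . n n L] }  — shift
  I3: { [C' → C .] }  — accept
  I4: { [A → L .] }  — reduce
  I5: { [C → Y .] }  — reduce
  I6: { [A → d . L], [L → . d], [L → . n n L], [L → d .], [Y → . d L], [Y → . d Y], [Y → d . L], [Y → d . Y] }  — shift, reduce
  I7: { [L → n . n L] }  — shift
  I8: { [L → . d], [L → . n n L], [L → n n . L] }  — shift
  I9: { [L → n n L .] }  — reduce
  I10: { [L → d .] }  — reduce
  I11: { [A → d L .], [Y → d L .] }  — 2 reduces
  I12: { [Y → d Y .] }  — reduce
  I13: { [L → . d], [L → . n n L], [L → d .], [Y → . d L], [Y → . d Y], [Y → d . L], [Y → d . Y] }  — shift, reduce
  I14: { [Y → d L .] }  — reduce
  I15: { [C → A A . L], [L → . d], [L → . n n L] }  — shift
  I16: { [A → d . L], [L → . d], [L → . n n L], [L → d .] }  — shift, reduce
  I17: { [A → d L .] }  — reduce
  I18: { [C → A A L .] }  — reduce
  I19: { [A → . L], [A → . d L], [C → * Y . C], [C → . * Y C], [C → . A A L], [C → . Y], [L → . d], [L → . n n L], [Y → . d L], [Y → . d Y] }  — shift
  I20: { [L → . d], [L → . n n L], [Y → . d L], [Y → . d Y], [Y → d . L], [Y → d . Y] }  — shift
  I21: { [C → * Y C .] }  — reduce

I11 contains complete items [A → d L .], [Y → d L .] — reduce-reduce conflict.

Answer: Yes — I11: [A → d L .] vs [Y → d L .]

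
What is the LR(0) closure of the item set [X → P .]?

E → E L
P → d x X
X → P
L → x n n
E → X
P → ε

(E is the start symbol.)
{ [X → P .] }

To compute CLOSURE, for each item [A → α.Bβ] where B is a non-terminal, add [B → .γ] for all productions B → γ; repeat for the newly added items until nothing changes.

Start with: [X → P .]
The dot is at the end, so nothing is added.

CLOSURE = { [X → P .] }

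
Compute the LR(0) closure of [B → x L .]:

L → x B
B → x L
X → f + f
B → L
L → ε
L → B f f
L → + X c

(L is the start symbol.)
{ [B → x L .] }

To compute CLOSURE, for each item [A → α.Bβ] where B is a non-terminal, add [B → .γ] for all productions B → γ; repeat for the newly added items until nothing changes.

Start with: [B → x L .]
The dot is at the end, so nothing is added.

CLOSURE = { [B → x L .] }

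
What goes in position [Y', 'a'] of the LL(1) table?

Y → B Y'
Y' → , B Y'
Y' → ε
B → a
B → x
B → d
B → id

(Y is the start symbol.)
To find M[Y', 'a'], we find productions for Y' where 'a' is in the predict set (PREDICT(N → α) = (FIRST(α) \ {ε}) ∪ (FOLLOW(N) if α ⇒* ε)).

Relevant sets:
  FOLLOW(Y') = { $ }

Y' → , B Y': PREDICT = { ',' }
Y' → ε: PREDICT = { $ }

M[Y', 'a'] is empty (no production applies)

Answer: Empty (error entry)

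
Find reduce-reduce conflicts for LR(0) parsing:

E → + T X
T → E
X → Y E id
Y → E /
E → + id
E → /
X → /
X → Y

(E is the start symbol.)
A reduce-reduce conflict occurs when an LR(0) state has two complete items [A → α .] and [B → β .] — both call for a reduction, and with no lookahead the parser cannot choose between them.

Augment with E' → E and build the canonical LR(0) collection (I0 = CLOSURE({[E' → . E]}), then GOTO on every symbol after a dot until no new states appear). It has 14 states:
  I0: { [E → . + T X], [E → . + id], [E → . /], [E' → . E] }  — shift
  I1: { [E → + . T X], [E → + . id], [E → . + T X], [E → . + id], [E → . /], [T → . E] }  — shift
  I2: { [E → / .] }  — reduce
  I3: { [E' → E .] }  — accept
  I4: { [T → E .] }  — reduce
  I5: { [E → + T . X], [E → . + T X], [E → . + id], [E → . /], [X → . /], [X → . Y E id], [X → . Y], [Y → . E /] }  — shift
  I6: { [E → + id .] }  — reduce
  I7: { [E → / .], [X → / .] }  — 2 reduces
  I8: { [Y → E . /] }  — shift
  I9: { [E → + T X .] }  — reduce
  I10: { [E → . + T X], [E → . + id], [E → . /], [X → Y . E id], [X → Y .] }  — shift, reduce
  I11: { [X → Y E . id] }  — shift
  I12: { [X → Y E id .] }  — reduce
  I13: { [Y → E / .] }  — reduce

I7 contains complete items [E → / .], [X → / .] — reduce-reduce conflict.

Answer: Yes — I7: [E → / .] vs [X → / .]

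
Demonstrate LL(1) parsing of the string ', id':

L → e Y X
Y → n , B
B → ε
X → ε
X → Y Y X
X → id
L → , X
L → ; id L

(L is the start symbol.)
LL(1) parsing maintains a stack (initially the start symbol over $) and the input. At each step: if the stack top is a terminal, match it against the current input token; if it is a non-terminal N, replace it with the RHS of M[N, lookahead] (the unique production whose predict set contains the lookahead).

Stack is shown with the top on the left.

Stack  Input   Action
---------------------
L $    , id $  output L → , X
, X $  , id $  match ','
X $    id $    output X → id
id $   id $    match 'id'
$      $       accept

The string is accepted.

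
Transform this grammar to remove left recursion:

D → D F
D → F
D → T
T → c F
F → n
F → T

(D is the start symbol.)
D → F D'
D → T D'
D' → F D'
D' → ε
T → c F
F → n
F → T

D is directly left-recursive. The standard transformation for
  A → A α₁ | ... | A α_m | β₁ | ... | β_n
is
  A  → β₁ A' | ... | β_n A'
  A' → α₁ A' | ... | α_m A' | ε

D → F becomes D → F D'
D → T becomes D → T D'
D → D F becomes D' → F D'
Add D' → ε

Productions for other non-terminals are unchanged:
  T → c F
  F → n
  F → T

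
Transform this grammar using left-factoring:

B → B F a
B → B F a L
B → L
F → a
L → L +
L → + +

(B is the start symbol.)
Left-factoring transforms A → αβ₁ | αβ₂ into A → αA' and A' → β₁ | β₂
(α is the longest common prefix among the alternatives). Repeat until
no nonterminal has two alternatives with a common prefix.

Round 1: B has alternatives sharing prefix 'B F a'. Introduce B': B → B F a B'
  Add: B' → ε
  Add: B' → L

No remaining common prefixes — done.

Resulting grammar:
B → B F a B'
B' → ε
B' → L
B → L
F → a
L → L +
L → + +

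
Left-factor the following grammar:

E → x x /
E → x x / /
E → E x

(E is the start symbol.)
E → x x / E'
E' → ε
E' → /
E → E x

Left-factoring transforms A → αβ₁ | αβ₂ into A → αA' and A' → β₁ | β₂
(α is the longest common prefix among the alternatives). Repeat until
no nonterminal has two alternatives with a common prefix.

Round 1: E has alternatives sharing prefix 'x x /'. Introduce E': E → x x / E'
  Add: E' → ε
  Add: E' → /

No remaining common prefixes — done.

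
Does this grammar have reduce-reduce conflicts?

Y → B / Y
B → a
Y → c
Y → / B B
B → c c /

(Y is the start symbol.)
No reduce-reduce conflicts

Augment with Y' → Y and build the canonical LR(0) collection (I0 = CLOSURE({[Y' → . Y]}), then GOTO on every symbol after a dot until no new states appear). It has 13 states:
  I0: { [B → . a], [B → . c c /], [Y → . / B B], [Y → . B / Y], [Y → . c], [Y' → . Y] }  — shift
  I1: { [B → . a], [B → . c c /], [Y → / . B B] }  — shift
  I2: { [Y → B . / Y] }  — shift
  I3: { [Y' → Y .] }  — accept
  I4: { [B → a .] }  — reduce
  I5: { [B → c . c /], [Y → c .] }  — shift, reduce
  I6: { [B → c c . /] }  — shift
  I7: { [B → c c / .] }  — reduce
  I8: { [B → . a], [B → . c c /], [Y → . / B B], [Y → . B / Y], [Y → . c], [Y → B / . Y] }  — shift
  I9: { [Y → B / Y .] }  — reduce
  I10: { [B → . a], [B → . c c /], [Y → / B . B] }  — shift
  I11: { [B → c . c /] }  — shift
  I12: { [Y → / B B .] }  — reduce

No state contains more than one complete item.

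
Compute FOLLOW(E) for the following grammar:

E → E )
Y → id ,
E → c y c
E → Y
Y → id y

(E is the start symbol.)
E is the start symbol, so $ ∈ FOLLOW(E).
In E → E ): E is followed by ')', add FIRST(')') \ {ε} = { ')' }

Taking the union: FOLLOW(E) = { $, ')' }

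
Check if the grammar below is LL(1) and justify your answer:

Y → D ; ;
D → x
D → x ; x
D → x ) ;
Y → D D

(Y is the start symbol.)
A grammar is LL(1) if for each non-terminal N with multiple productions, the predict sets of those productions are pairwise disjoint, where PREDICT(N → α) = (FIRST(α) \ {ε}) ∪ (FOLLOW(N) if α ⇒* ε).

Relevant sets:
  FIRST(D) = { 'x' }

For Y:
  PREDICT(Y → D ';' ';') = { 'x' }
  PREDICT(Y → D D) = { 'x' }
For D:
  PREDICT(D → x) = { 'x' }
  PREDICT(D → x ';' x) = { 'x' }
  PREDICT(D → x ')' ';') = { 'x' }

Conflict found: Predict set conflict for Y: { 'x' }
The grammar is NOT LL(1).

Answer: No. Predict set conflict for Y: { 'x' }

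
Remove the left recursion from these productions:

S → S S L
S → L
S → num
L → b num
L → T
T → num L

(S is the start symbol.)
S → L S'
S → num S'
S' → S L S'
S' → ε
L → b num
L → T
T → num L

S is directly left-recursive. The standard transformation for
  A → A α₁ | ... | A α_m | β₁ | ... | β_n
is
  A  → β₁ A' | ... | β_n A'
  A' → α₁ A' | ... | α_m A' | ε

S → L becomes S → L S'
S → num becomes S → num S'
S → S S L becomes S' → S L S'
Add S' → ε

Productions for other non-terminals are unchanged:
  L → b num
  L → T
  T → num L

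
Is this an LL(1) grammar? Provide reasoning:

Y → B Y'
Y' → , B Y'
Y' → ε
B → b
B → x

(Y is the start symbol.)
A grammar is LL(1) if for each non-terminal N with multiple productions, the predict sets of those productions are pairwise disjoint, where PREDICT(N → α) = (FIRST(α) \ {ε}) ∪ (FOLLOW(N) if α ⇒* ε).

Relevant sets:
  FOLLOW(Y') = { $ }

For Y':
  PREDICT(Y' → ',' B Y') = { ',' }
  PREDICT(Y' → ε) = { $ }
For B:
  PREDICT(B → b) = { 'b' }
  PREDICT(B → x) = { 'x' }
Y has a single production, so nothing to check there.

All predict sets are disjoint. The grammar IS LL(1).

Answer: Yes, the grammar is LL(1).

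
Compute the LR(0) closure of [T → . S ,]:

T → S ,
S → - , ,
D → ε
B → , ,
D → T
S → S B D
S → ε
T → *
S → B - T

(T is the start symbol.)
{ [B → . , ,], [S → . - , ,], [S → . B - T], [S → . S B D], [S → .], [T → . S ,] }

Start with: [T → . S ,]
  [T → . S ,] has the dot before S: add [S → . - , ,], [S → . S B D], [S → .], [S → . B - T]
  [S → . B - T] has the dot before B: add [B → . , ,]
No further items can be added.

CLOSURE = { [B → . , ,], [S → . - , ,], [S → . B - T], [S → . S B D], [S → .], [T → . S ,] }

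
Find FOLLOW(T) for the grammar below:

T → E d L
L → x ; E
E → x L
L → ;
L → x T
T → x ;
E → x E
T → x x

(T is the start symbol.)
{ $, 'd' }

To compute FOLLOW(T), find every occurrence of T on a right-hand side N → α T β: add FIRST(β) \ {ε}, and if β is empty or nullable also add FOLLOW(N). Iterate to a fixed point.

T is the start symbol, so $ ∈ FOLLOW(T).
In L → x T: T is at the end, add FOLLOW(L)

The FOLLOW sets referred to above (computed the same way, to a fixed point):
  FOLLOW(L) = { $, 'd' }

Taking the union: FOLLOW(T) = { $, 'd' }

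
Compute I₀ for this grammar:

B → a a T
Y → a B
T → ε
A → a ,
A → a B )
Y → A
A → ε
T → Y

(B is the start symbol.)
{ [B → . a a T], [B' → . B] }

First, augment the grammar with B' → B
I₀ = CLOSURE({ [B' → . B] }):
  [B' → . B] has the dot before B: add [B → . a a T]
No further items can be added.

I₀ = { [B → . a a T], [B' → . B] }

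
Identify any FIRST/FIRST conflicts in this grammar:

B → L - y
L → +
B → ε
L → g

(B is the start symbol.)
No FIRST/FIRST conflicts.

A FIRST/FIRST conflict occurs when two productions N → α and N → β for the same non-terminal have FIRST(α) ∩ FIRST(β) ≠ ∅ (with ε ∈ FIRST of a nullable right-hand side, so two nullable alternatives also conflict).

FIRST sets of the non-terminals at (or reachable through a nullable prefix from) the front of some alternative:
  FIRST(L) = { '+', 'g' }

Productions for B:
  B → L - y: FIRST = { '+', 'g' }
  B → ε: FIRST = { ε }
Productions for L:
  L → +: FIRST = { '+' }
  L → g: FIRST = { 'g' }

All alternatives of each non-terminal have pairwise disjoint FIRST sets.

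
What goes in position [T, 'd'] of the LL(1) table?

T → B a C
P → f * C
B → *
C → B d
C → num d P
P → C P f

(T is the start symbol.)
Empty (error entry)

To find M[T, 'd'], we find productions for T where 'd' is in the predict set (PREDICT(N → α) = (FIRST(α) \ {ε}) ∪ (FOLLOW(N) if α ⇒* ε)).

Relevant sets:
  FIRST(B) = { '*' }

T → B a C: PREDICT = { '*' }

M[T, 'd'] is empty (no production applies)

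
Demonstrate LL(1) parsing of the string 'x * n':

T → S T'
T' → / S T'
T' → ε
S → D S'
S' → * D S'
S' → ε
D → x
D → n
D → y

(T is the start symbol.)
LL(1) parsing maintains a stack (initially the start symbol over $) and the input. At each step: if the stack top is a terminal, match it against the current input token; if it is a non-terminal N, replace it with the RHS of M[N, lookahead] (the unique production whose predict set contains the lookahead).

Stack is shown with the top on the left.

Stack        Input    Action
----------------------------
T $          x * n $  output T → S T'
S T' $       x * n $  output S → D S'
D S' T' $    x * n $  output D → x
x S' T' $    x * n $  match 'x'
S' T' $      * n $    output S' → * D S'
* D S' T' $  * n $    match '*'
D S' T' $    n $      output D → n
n S' T' $    n $      match 'n'
S' T' $      $        output S' → ε
T' $         $        output T' → ε
$            $        accept

The string is accepted.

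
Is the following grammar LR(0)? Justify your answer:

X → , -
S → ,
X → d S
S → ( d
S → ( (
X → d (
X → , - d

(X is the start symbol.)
A grammar is LR(0) if no state in the canonical LR(0) collection has:
  - both a shift item (dot before a terminal) and a complete item (shift-reduce conflict), or
  - two or more complete items (reduce-reduce conflict; the accept item [X' → X .] counts as a complete item here).

Augment with X' → X and build the canonical LR(0) collection (I0 = CLOSURE({[X' → . X]}), then GOTO on every symbol after a dot until no new states appear). It has 11 states:
  I0: { [X → . , - d], [X → . , -], [X → . d (], [X → . d S], [X' → . X] }  — shift
  I1: { [X → , . - d], [X → , . -] }  — shift
  I2: { [X' → X .] }  — accept
  I3: { [S → . ( (], [S → . ( d], [S → . ,], [X → d . (], [X → d . S] }  — shift
  I4: { [S → ( . (], [S → ( . d], [X → d ( .] }  — shift, reduce
  I5: { [S → , .] }  — reduce
  I6: { [X → d S .] }  — reduce
  I7: { [S → ( ( .] }  — reduce
  I8: { [S → ( d .] }  — reduce
  I9: { [X → , - . d], [X → , - .] }  — shift, reduce
  I10: { [X → , - d .] }  — reduce

Conflict in state I4:
  Shift-reduce conflict between [X → d ( .] and [S → ( . (]
So the grammar is NOT LR(0).

Answer: No. Shift-reduce conflict between [X → d ( .] and [S → ( . (]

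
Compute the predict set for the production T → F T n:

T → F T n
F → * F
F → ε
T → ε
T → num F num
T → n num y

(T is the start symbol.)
PREDICT(T → F T n) = (FIRST(RHS) \ {ε}) ∪ (FOLLOW(T) if ε ∈ FIRST(RHS), i.e. RHS ⇒* ε)
FIRST(F) = { '*', ε }
FIRST(T) = { '*', 'n', 'num', ε }
FIRST(F T n) = { '*', 'n', 'num' }
ε ∉ FIRST(F T n), so FOLLOW(T) is not added.
PREDICT(T → F T n) = { '*', 'n', 'num' }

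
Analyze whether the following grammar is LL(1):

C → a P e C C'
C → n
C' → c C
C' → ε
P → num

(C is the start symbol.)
No. Predict set conflict for C': { 'c' }

Relevant sets:
  FOLLOW(C') = { $, 'c' }

For C:
  PREDICT(C → a P e C C') = { 'a' }
  PREDICT(C → n) = { 'n' }
For C':
  PREDICT(C' → c C) = { 'c' }
  PREDICT(C' → ε) = { $, 'c' }
P has a single production, so nothing to check there.

Conflict found: Predict set conflict for C': { 'c' }
The grammar is NOT LL(1).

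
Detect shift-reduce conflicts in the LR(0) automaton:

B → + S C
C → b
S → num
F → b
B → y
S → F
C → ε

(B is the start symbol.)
Yes — I5: [C → .] vs [C → . b]

A shift-reduce conflict occurs when an LR(0) state has both:
  - a complete (reduce) item [A → α .] (dot at the end), and
  - a shift item [B → β . c γ] (dot before a terminal).

Augment with B' → B and build the canonical LR(0) collection (I0 = CLOSURE({[B' → . B]}), then GOTO on every symbol after a dot until no new states appear). It has 10 states:
  I0: { [B → . + S C], [B → . y], [B' → . B] }  — shift
  I1: { [B → + . S C], [F → . b], [S → . F], [S → . num] }  — shift
  I2: { [B' → B .] }  — accept
  I3: { [B → y .] }  — reduce
  I4: { [S → F .] }  — reduce
  I5: { [B → + S . C], [C → . b], [C → .] }  — shift, reduce
  I6: { [F → b .] }  — reduce
  I7: { [S → num .] }  — reduce
  I8: { [B → + S C .] }  — reduce
  I9: { [C → b .] }  — reduce

I5 contains reduce item [C → .] and shift item [C → . b] — shift-reduce conflict.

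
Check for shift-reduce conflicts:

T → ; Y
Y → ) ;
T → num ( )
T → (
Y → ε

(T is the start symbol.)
A shift-reduce conflict occurs when an LR(0) state has both:
  - a complete (reduce) item [A → α .] (dot at the end), and
  - a shift item [B → β . c γ] (dot before a terminal).

Augment with T' → T and build the canonical LR(0) collection (I0 = CLOSURE({[T' → . T]}), then GOTO on every symbol after a dot until no new states appear). It has 10 states:
  I0: { [T → . (], [T → . ; Y], [T → . num ( )], [T' → . T] }  — shift
  I1: { [T → ( .] }  — reduce
  I2: { [T → ; . Y], [Y → . ) ;], [Y → .] }  — shift, reduce
  I3: { [T' → T .] }  — accept
  I4: { [T → num . ( )] }  — shift
  I5: { [T → num ( . )] }  — shift
  I6: { [T → num ( ) .] }  — reduce
  I7: { [Y → ) . ;] }  — shift
  I8: { [T → ; Y .] }  — reduce
  I9: { [Y → ) ; .] }  — reduce

I2 contains reduce item [Y → .] and shift item [Y → . ) ;] — shift-reduce conflict.

Answer: Yes — I2: [Y → .] vs [Y → . ) ;]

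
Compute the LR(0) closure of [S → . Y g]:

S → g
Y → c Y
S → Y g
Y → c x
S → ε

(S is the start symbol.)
{ [S → . Y g], [Y → . c Y], [Y → . c x] }

Start with: [S → . Y g]
  [S → . Y g] has the dot before Y: add [Y → . c Y], [Y → . c x]
No further items can be added.

CLOSURE = { [S → . Y g], [Y → . c Y], [Y → . c x] }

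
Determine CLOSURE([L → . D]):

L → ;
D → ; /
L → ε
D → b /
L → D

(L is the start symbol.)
Start with: [L → . D]
  [L → . D] has the dot before D: add [D → . ; /], [D → . b /]
No further items can be added.

CLOSURE = { [D → . ; /], [D → . b /], [L → . D] }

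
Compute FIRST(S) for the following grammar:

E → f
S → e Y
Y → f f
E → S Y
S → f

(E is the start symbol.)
{ 'e', 'f' }

From S → e Y:
  - e is a terminal: add 'e' and stop
From S → f:
  - f is a terminal: add 'f' and stop

Collecting: FIRST(S) = { 'e', 'f' }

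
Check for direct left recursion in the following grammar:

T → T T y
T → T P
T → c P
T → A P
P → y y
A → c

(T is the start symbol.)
Yes, T is left-recursive

T → T T y: LEFT RECURSIVE (starts with T)
T → T P: LEFT RECURSIVE (starts with T)
T → c P: starts with c
T → A P: starts with A
P → y y: starts with y
A → c: starts with c

The grammar has direct left recursion on: T.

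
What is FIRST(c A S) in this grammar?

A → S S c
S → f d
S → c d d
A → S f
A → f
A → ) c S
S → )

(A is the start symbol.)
{ 'c' }

To compute FIRST(c A S), process the symbols left to right:
Symbol c is a terminal. Add 'c' and stop.
FIRST(c A S) = { 'c' }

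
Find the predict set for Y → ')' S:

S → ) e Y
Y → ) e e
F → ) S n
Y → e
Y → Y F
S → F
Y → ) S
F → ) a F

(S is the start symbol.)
PREDICT(Y → ')' S) = (FIRST(RHS) \ {ε}) ∪ (FOLLOW(Y) if ε ∈ FIRST(RHS), i.e. RHS ⇒* ε)
FIRST(')' S) = { ')' }
ε ∉ FIRST(')' S), so FOLLOW(Y) is not added.
PREDICT(Y → ')' S) = { ')' }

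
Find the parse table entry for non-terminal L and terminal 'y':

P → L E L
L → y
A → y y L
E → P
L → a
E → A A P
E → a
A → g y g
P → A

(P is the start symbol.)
To find M[L, 'y'], we find productions for L where 'y' is in the predict set (PREDICT(N → α) = (FIRST(α) \ {ε}) ∪ (FOLLOW(N) if α ⇒* ε)).

L → y: PREDICT = { 'y' }
  'y' is in predict set, so this production goes in M[L, 'y']
L → a: PREDICT = { 'a' }

M[L, 'y'] = L → y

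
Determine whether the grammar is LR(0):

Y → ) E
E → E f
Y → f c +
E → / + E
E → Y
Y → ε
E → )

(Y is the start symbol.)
Augment with Y' → Y and build the canonical LR(0) collection (I0 = CLOSURE({[Y' → . Y]}), then GOTO on every symbol after a dot until no new states appear). It has 13 states:
  I0: { [Y → . ) E], [Y → . f c +], [Y → .], [Y' → . Y] }  — shift, reduce
  I1: { [E → . )], [E → . / + E], [E → . E f], [E → . Y], [Y → ) . E], [Y → . ) E], [Y → . f c +], [Y → .] }  — shift, reduce
  I2: { [Y' → Y .] }  — accept
  I3: { [Y → f . c +] }  — shift
  I4: { [Y → f c . +] }  — shift
  I5: { [Y → f c + .] }  — reduce
  I6: { [E → ) .], [E → . )], [E → . / + E], [E → . E f], [E → . Y], [Y → ) . E], [Y → . ) E], [Y → . f c +], [Y → .] }  — shift, 2 reduces
  I7: { [E → / . + E] }  — shift
  I8: { [E → E . f], [Y → ) E .] }  — shift, reduce
  I9: { [E → Y .] }  — reduce
  I10: { [E → E f .] }  — reduce
  I11: { [E → . )], [E → . / + E], [E → . E f], [E → . Y], [E → / + . E], [Y → . ) E], [Y → . f c +], [Y → .] }  — shift, reduce
  I12: { [E → / + E .], [E → E . f] }  — shift, reduce

Conflict in state I0:
  Shift-reduce conflict between [Y → .] and [Y → . ) E]
So the grammar is NOT LR(0).

Answer: No. Shift-reduce conflict between [Y → .] and [Y → . ) E]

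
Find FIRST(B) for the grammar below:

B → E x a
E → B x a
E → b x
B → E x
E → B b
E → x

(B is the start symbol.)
{ 'b', 'x' }

To compute FIRST(B), examine every production with B on the left-hand side, reading each right-hand side left to right until a non-nullable symbol is reached.

FIRST sets of the other non-terminals involved (by the same procedure, iterated to a fixed point):
  FIRST(E) = { 'b', 'x' }

From B → E x a:
  - E is a non-terminal: add FIRST(E) \ {ε} = { 'b', 'x' }
    E is not nullable, so stop
From B → E x:
  - E is a non-terminal: add FIRST(E) \ {ε} = { 'b', 'x' }
    E is not nullable, so stop

Collecting: FIRST(B) = { 'b', 'x' }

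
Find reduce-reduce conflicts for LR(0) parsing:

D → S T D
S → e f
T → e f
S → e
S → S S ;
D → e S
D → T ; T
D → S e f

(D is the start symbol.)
Yes — I7: [S → e f .] vs [T → e f .]; I17: [D → S e f .] vs [S → e f .]

A reduce-reduce conflict occurs when an LR(0) state has two complete items [A → α .] and [B → β .] — both call for a reduction, and with no lookahead the parser cannot choose between them.

Augment with D' → D and build the canonical LR(0) collection (I0 = CLOSURE({[D' → . D]}), then GOTO on every symbol after a dot until no new states appear). It has 19 states:
  I0: { [D → . S T D], [D → . S e f], [D → . T ; T], [D → . e S], [D' → . D], [S → . S S ;], [S → . e f], [S → . e], [T → . e f] }  — shift
  I1: { [D' → D .] }  — accept
  I2: { [D → S . T D], [D → S . e f], [S → . S S ;], [S → . e f], [S → . e], [S → S . S ;], [T → . e f] }  — shift
  I3: { [D → T . ; T] }  — shift
  I4: { [D → e . S], [S → . S S ;], [S → . e f], [S → . e], [S → e . f], [S → e .], [T → e . f] }  — shift, reduce
  I5: { [D → e S .], [S → . S S ;], [S → . e f], [S → . e], [S → S . S ;] }  — shift, reduce
  I6: { [S → e . f], [S → e .] }  — shift, reduce
  I7: { [S → e f .], [T → e f .] }  — 2 reduces
  I8: { [S → e f .] }  — reduce
  I9: { [S → . S S ;], [S → . e f], [S → . e], [S → S . S ;], [S → S S . ;] }  — shift
  I10: { [S → S S ; .] }  — reduce
  I11: { [D → T ; . T], [T → . e f] }  — shift
  I12: { [D → T ; T .] }  — reduce
  I13: { [T → e . f] }  — shift
  I14: { [T → e f .] }  — reduce
  I15: { [D → . S T D], [D → . S e f], [D → . T ; T], [D → . e S], [D → S T . D], [S → . S S ;], [S → . e f], [S → . e], [T → . e f] }  — shift
  I16: { [D → S e . f], [S → e . f], [S → e .], [T → e . f] }  — shift, reduce
  I17: { [D → S e f .], [S → e f .], [T → e f .] }  — 3 reduces
  I18: { [D → S T D .] }  — reduce

I7 contains complete items [S → e f .], [T → e f .] — reduce-reduce conflict.
I17 contains complete items [D → S e f .], [S → e f .], [T → e f .] — reduce-reduce conflict.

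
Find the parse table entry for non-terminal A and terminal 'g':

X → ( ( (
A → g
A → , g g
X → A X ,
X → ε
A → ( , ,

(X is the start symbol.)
A → g

To find M[A, 'g'], we find productions for A where 'g' is in the predict set (PREDICT(N → α) = (FIRST(α) \ {ε}) ∪ (FOLLOW(N) if α ⇒* ε)).

A → g: PREDICT = { 'g' }
  'g' is in predict set, so this production goes in M[A, 'g']
A → , g g: PREDICT = { ',' }
A → ( , ,: PREDICT = { '(' }

M[A, 'g'] = A → g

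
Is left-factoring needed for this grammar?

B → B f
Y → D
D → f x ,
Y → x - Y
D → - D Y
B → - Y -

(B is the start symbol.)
Left-factoring is needed when two productions for the same non-terminal
share a common prefix on the right-hand side.

Productions for B:
  B → B f
  B → - Y -
Productions for Y:
  Y → D
  Y → x - Y
Productions for D:
  D → f x ,
  D → - D Y

No common prefixes found.

Answer: No, left-factoring is not needed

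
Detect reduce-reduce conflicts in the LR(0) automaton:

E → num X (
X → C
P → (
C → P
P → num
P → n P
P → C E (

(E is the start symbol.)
A reduce-reduce conflict occurs when an LR(0) state has two complete items [A → α .] and [B → β .] — both call for a reduction, and with no lookahead the parser cannot choose between them.

Augment with E' → E and build the canonical LR(0) collection (I0 = CLOSURE({[E' → . E]}), then GOTO on every symbol after a dot until no new states appear). It has 14 states:
  I0: { [E → . num X (], [E' → . E] }  — shift
  I1: { [E' → E .] }  — accept
  I2: { [C → . P], [E → num . X (], [P → . (], [P → . C E (], [P → . n P], [P → . num], [X → . C] }  — shift
  I3: { [P → ( .] }  — reduce
  I4: { [E → . num X (], [P → C . E (], [X → C .] }  — shift, reduce
  I5: { [C → P .] }  — reduce
  I6: { [E → num X . (] }  — shift
  I7: { [C → . P], [P → . (], [P → . C E (], [P → . n P], [P → . num], [P → n . P] }  — shift
  I8: { [P → num .] }  — reduce
  I9: { [E → . num X (], [P → C . E (] }  — shift
  I10: { [C → P .], [P → n P .] }  — 2 reduces
  I11: { [P → C E . (] }  — shift
  I12: { [P → C E ( .] }  — reduce
  I13: { [E → num X ( .] }  — reduce

I10 contains complete items [C → P .], [P → n P .] — reduce-reduce conflict.

Answer: Yes — I10: [C → P .] vs [P → n P .]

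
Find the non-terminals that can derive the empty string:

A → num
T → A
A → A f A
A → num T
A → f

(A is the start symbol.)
None

A non-terminal is nullable if it can derive ε (the empty string): either it has an ε-production, or it has a production whose right-hand side consists entirely of nullable non-terminals.

There are no ε-productions, so no non-terminal can derive ε.
No non-terminals are nullable.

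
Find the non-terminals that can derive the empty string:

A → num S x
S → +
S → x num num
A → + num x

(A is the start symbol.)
None

A non-terminal is nullable if it can derive ε (the empty string): either it has an ε-production, or it has a production whose right-hand side consists entirely of nullable non-terminals.

There are no ε-productions, so no non-terminal can derive ε.
No non-terminals are nullable.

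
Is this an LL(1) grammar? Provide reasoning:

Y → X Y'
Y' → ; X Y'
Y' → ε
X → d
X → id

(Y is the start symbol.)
Yes, the grammar is LL(1).

A grammar is LL(1) if for each non-terminal N with multiple productions, the predict sets of those productions are pairwise disjoint, where PREDICT(N → α) = (FIRST(α) \ {ε}) ∪ (FOLLOW(N) if α ⇒* ε).

Relevant sets:
  FOLLOW(Y') = { $ }

For Y':
  PREDICT(Y' → ';' X Y') = { ';' }
  PREDICT(Y' → ε) = { $ }
For X:
  PREDICT(X → d) = { 'd' }
  PREDICT(X → id) = { 'id' }
Y has a single production, so nothing to check there.

All predict sets are disjoint. The grammar IS LL(1).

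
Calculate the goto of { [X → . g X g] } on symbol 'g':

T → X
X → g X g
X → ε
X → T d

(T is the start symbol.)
GOTO(I, 'g') = CLOSURE({ [A → αX.β] : [A → α.Xβ] ∈ I, X = 'g' })

Items with dot before 'g', with the dot advanced:
  [X → . g X g] → [X → g . X g]
Closure of the advanced items:
  [X → g . X g] has the dot before X: add [X → . g X g], [X → .], [X → . T d]
  [X → . T d] has the dot before T: add [T → . X]

GOTO = { [T → . X], [X → . T d], [X → . g X g], [X → .], [X → g . X g] }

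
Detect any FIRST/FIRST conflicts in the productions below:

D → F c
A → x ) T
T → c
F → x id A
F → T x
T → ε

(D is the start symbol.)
A FIRST/FIRST conflict occurs when two productions N → α and N → β for the same non-terminal have FIRST(α) ∩ FIRST(β) ≠ ∅ (with ε ∈ FIRST of a nullable right-hand side, so two nullable alternatives also conflict).

FIRST sets of the non-terminals at (or reachable through a nullable prefix from) the front of some alternative:
  FIRST(T) = { 'c', ε }

Productions for T:
  T → c: FIRST = { 'c' }
  T → ε: FIRST = { ε }
Productions for F:
  F → x id A: FIRST = { 'x' }
  F → T x: FIRST = { 'c', 'x' }
D, A have only one production, so no FIRST/FIRST conflict is possible there.

Conflict for F: F → x id A and F → T x
  Overlap: { 'x' }

Answer: Yes. F → x id A / F → T x on { 'x' }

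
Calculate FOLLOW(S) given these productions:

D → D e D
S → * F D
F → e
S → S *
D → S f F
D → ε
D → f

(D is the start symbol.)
{ '*', 'f' }

In S → S *: S is followed by '*', add FIRST('*') \ {ε} = { '*' }
In D → S f F: S is followed by f F, add FIRST(f F) \ {ε} = { 'f' }

Taking the union: FOLLOW(S) = { '*', 'f' }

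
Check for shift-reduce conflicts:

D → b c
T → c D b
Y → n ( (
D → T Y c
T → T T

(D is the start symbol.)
Yes — I8: [T → T T .] vs [T → . c D b]

A shift-reduce conflict occurs when an LR(0) state has both:
  - a complete (reduce) item [A → α .] (dot at the end), and
  - a shift item [B → β . c γ] (dot before a terminal).

Augment with D' → D and build the canonical LR(0) collection (I0 = CLOSURE({[D' → . D]}), then GOTO on every symbol after a dot until no new states appear). It has 14 states:
  I0: { [D → . T Y c], [D → . b c], [D' → . D], [T → . T T], [T → . c D b] }  — shift
  I1: { [D' → D .] }  — accept
  I2: { [D → T . Y c], [T → . T T], [T → . c D b], [T → T . T], [Y → . n ( (] }  — shift
  I3: { [D → b . c] }  — shift
  I4: { [D → . T Y c], [D → . b c], [T → . T T], [T → . c D b], [T → c . D b] }  — shift
  I5: { [T → c D . b] }  — shift
  I6: { [T → c D b .] }  — reduce
  I7: { [D → b c .] }  — reduce
  I8: { [T → . T T], [T → . c D b], [T → T . T], [T → T T .] }  — shift, reduce
  I9: { [D → T Y . c] }  — shift
  I10: { [Y → n . ( (] }  — shift
  I11: { [Y → n ( . (] }  — shift
  I12: { [Y → n ( ( .] }  — reduce
  I13: { [D → T Y c .] }  — reduce

I8 contains reduce item [T → T T .] and shift item [T → . c D b] — shift-reduce conflict.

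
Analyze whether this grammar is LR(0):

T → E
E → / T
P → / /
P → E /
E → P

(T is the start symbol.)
A grammar is LR(0) if no state in the canonical LR(0) collection has:
  - both a shift item (dot before a terminal) and a complete item (shift-reduce conflict), or
  - two or more complete items (reduce-reduce conflict; the accept item [T' → T .] counts as a complete item here).

Augment with T' → T and build the canonical LR(0) collection (I0 = CLOSURE({[T' → . T]}), then GOTO on every symbol after a dot until no new states appear). It has 8 states:
  I0: { [E → . / T], [E → . P], [P → . / /], [P → . E /], [T → . E], [T' → . T] }  — shift
  I1: { [E → . / T], [E → . P], [E → / . T], [P → . / /], [P → . E /], [P → / . /], [T → . E] }  — shift
  I2: { [P → E . /], [T → E .] }  — shift, reduce
  I3: { [E → P .] }  — reduce
  I4: { [T' → T .] }  — accept
  I5: { [P → E / .] }  — reduce
  I6: { [E → . / T], [E → . P], [E → / . T], [P → . / /], [P → . E /], [P → / . /], [P → / / .], [T → . E] }  — shift, reduce
  I7: { [E → / T .] }  — reduce

Conflict in state I2:
  Shift-reduce conflict between [T → E .] and [P → E . /]
So the grammar is NOT LR(0).

Answer: No. Shift-reduce conflict between [T → E .] and [P → E . /]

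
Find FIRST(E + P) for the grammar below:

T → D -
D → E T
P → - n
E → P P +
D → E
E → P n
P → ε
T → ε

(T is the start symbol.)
FIRST sets of the non-terminals involved (from the grammar, by fixed-point iteration):
  FIRST(E) = { '+', '-', 'n' }

To compute FIRST(E + P), process the symbols left to right:
Symbol E is a non-terminal. Add FIRST(E) \ {ε} = { '+', '-', 'n' }
E is not nullable (ε ∉ FIRST(E)), so stop here.
FIRST(E + P) = { '+', '-', 'n' }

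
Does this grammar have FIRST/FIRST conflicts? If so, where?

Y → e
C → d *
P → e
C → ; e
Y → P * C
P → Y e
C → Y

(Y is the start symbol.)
Yes. Y → e / Y → P '*' C on { 'e' }; P → e / P → Y e on { 'e' }

A FIRST/FIRST conflict occurs when two productions N → α and N → β for the same non-terminal have FIRST(α) ∩ FIRST(β) ≠ ∅ (with ε ∈ FIRST of a nullable right-hand side, so two nullable alternatives also conflict).

FIRST sets of the non-terminals at (or reachable through a nullable prefix from) the front of some alternative:
  FIRST(P) = { 'e' }
  FIRST(Y) = { 'e' }

Productions for Y:
  Y → e: FIRST = { 'e' }
  Y → P * C: FIRST = { 'e' }
Productions for C:
  C → d *: FIRST = { 'd' }
  C → ; e: FIRST = { ';' }
  C → Y: FIRST = { 'e' }
Productions for P:
  P → e: FIRST = { 'e' }
  P → Y e: FIRST = { 'e' }

Conflict for Y: Y → e and Y → P * C
  Overlap: { 'e' }
Conflict for P: P → e and P → Y e
  Overlap: { 'e' }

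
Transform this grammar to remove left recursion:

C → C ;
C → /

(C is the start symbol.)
C → / C'
C' → ; C'
C' → ε

C is directly left-recursive. The standard transformation for
  A → A α₁ | ... | A α_m | β₁ | ... | β_n
is
  A  → β₁ A' | ... | β_n A'
  A' → α₁ A' | ... | α_m A' | ε

C → / becomes C → / C'
C → C ; becomes C' → ; C'
Add C' → ε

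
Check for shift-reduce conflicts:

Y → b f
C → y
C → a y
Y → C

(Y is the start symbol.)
A shift-reduce conflict occurs when an LR(0) state has both:
  - a complete (reduce) item [A → α .] (dot at the end), and
  - a shift item [B → β . c γ] (dot before a terminal).

Augment with Y' → Y and build the canonical LR(0) collection (I0 = CLOSURE({[Y' → . Y]}), then GOTO on every symbol after a dot until no new states appear). It has 8 states:
  I0: { [C → . a y], [C → . y], [Y → . C], [Y → . b f], [Y' → . Y] }  — shift
  I1: { [Y → C .] }  — reduce
  I2: { [Y' → Y .] }  — accept
  I3: { [C → a . y] }  — shift
  I4: { [Y → b . f] }  — shift
  I5: { [C → y .] }  — reduce
  I6: { [Y → b f .] }  — reduce
  I7: { [C → a y .] }  — reduce

No state contains both a complete item and a shift item.

Answer: No shift-reduce conflicts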